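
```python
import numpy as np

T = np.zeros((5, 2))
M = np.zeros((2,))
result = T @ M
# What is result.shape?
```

(5,)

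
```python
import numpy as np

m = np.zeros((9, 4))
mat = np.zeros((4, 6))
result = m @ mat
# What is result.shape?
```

(9, 6)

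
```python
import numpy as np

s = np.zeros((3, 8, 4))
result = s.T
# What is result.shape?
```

(4, 8, 3)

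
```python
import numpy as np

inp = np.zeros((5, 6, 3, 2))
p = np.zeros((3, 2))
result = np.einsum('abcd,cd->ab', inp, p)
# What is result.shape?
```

(5, 6)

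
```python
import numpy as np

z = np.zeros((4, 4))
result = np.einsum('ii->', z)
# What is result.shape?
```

()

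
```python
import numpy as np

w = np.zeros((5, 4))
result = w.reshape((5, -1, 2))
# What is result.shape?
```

(5, 2, 2)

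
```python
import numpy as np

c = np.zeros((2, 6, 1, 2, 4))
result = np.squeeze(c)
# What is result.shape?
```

(2, 6, 2, 4)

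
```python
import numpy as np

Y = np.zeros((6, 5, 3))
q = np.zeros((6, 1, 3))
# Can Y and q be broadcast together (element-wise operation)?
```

Yes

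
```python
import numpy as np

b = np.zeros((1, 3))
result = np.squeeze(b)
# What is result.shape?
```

(3,)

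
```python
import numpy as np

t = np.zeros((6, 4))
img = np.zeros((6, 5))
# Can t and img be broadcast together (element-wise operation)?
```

No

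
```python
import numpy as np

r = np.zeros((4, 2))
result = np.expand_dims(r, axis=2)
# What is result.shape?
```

(4, 2, 1)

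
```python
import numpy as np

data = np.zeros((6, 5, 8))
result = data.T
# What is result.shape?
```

(8, 5, 6)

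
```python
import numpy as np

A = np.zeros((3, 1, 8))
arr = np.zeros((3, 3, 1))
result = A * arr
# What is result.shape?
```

(3, 3, 8)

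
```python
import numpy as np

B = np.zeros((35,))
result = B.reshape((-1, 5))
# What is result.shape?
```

(7, 5)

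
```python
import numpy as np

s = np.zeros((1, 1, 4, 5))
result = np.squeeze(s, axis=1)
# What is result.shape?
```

(1, 4, 5)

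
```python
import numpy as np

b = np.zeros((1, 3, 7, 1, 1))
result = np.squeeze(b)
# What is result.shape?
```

(3, 7)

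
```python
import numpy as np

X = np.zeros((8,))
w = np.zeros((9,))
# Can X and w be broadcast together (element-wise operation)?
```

No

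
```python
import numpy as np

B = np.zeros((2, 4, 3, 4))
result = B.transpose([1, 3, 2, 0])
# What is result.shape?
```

(4, 4, 3, 2)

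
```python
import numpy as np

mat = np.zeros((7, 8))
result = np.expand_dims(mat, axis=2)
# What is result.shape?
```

(7, 8, 1)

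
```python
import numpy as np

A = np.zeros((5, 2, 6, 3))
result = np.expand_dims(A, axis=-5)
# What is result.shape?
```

(1, 5, 2, 6, 3)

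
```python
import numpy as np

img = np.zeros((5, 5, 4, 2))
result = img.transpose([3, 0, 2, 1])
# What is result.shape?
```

(2, 5, 4, 5)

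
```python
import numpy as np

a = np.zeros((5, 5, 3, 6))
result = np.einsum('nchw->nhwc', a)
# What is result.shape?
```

(5, 3, 6, 5)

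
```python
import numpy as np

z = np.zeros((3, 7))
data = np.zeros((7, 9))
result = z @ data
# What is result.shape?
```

(3, 9)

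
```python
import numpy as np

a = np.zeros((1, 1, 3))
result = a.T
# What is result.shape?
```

(3, 1, 1)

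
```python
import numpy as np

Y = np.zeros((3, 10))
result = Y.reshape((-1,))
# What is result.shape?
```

(30,)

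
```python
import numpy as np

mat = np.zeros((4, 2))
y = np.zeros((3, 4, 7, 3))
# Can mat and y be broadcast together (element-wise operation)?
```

No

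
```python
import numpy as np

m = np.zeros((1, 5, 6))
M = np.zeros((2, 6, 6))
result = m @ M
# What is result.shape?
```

(2, 5, 6)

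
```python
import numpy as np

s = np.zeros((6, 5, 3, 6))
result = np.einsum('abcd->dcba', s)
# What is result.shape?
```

(6, 3, 5, 6)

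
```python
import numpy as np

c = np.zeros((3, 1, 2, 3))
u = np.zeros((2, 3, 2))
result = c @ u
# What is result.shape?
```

(3, 2, 2, 2)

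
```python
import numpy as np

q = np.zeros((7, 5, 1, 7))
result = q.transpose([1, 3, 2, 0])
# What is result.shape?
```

(5, 7, 1, 7)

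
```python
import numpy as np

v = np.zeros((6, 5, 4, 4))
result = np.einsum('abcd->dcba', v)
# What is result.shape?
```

(4, 4, 5, 6)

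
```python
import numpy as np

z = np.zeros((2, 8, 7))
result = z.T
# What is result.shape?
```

(7, 8, 2)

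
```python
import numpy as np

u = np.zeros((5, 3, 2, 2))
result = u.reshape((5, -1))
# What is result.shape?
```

(5, 12)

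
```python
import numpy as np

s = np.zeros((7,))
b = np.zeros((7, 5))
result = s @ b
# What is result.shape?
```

(5,)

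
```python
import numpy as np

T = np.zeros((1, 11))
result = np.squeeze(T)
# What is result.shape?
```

(11,)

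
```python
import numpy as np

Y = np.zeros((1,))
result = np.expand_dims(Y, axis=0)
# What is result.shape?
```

(1, 1)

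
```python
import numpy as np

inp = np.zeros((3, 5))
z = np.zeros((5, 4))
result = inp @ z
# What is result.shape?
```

(3, 4)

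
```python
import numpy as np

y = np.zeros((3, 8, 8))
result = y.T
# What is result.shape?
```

(8, 8, 3)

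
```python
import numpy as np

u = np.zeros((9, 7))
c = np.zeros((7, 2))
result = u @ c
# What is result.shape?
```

(9, 2)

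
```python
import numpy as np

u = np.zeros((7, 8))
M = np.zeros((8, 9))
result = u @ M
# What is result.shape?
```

(7, 9)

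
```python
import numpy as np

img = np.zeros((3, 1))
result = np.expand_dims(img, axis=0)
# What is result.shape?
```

(1, 3, 1)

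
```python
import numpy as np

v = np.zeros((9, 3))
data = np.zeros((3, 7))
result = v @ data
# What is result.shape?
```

(9, 7)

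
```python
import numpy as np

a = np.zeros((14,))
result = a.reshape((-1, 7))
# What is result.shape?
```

(2, 7)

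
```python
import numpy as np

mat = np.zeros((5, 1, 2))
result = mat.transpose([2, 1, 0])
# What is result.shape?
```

(2, 1, 5)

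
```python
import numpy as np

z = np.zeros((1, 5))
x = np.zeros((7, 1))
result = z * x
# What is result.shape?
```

(7, 5)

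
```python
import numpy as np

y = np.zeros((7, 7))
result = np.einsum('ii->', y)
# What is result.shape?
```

()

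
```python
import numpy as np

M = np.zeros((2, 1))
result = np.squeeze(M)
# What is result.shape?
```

(2,)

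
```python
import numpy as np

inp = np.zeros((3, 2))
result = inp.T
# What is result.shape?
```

(2, 3)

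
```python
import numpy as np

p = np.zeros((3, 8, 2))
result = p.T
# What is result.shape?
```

(2, 8, 3)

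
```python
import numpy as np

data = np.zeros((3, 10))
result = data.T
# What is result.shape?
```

(10, 3)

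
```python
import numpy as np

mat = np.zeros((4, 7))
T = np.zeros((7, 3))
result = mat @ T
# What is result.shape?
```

(4, 3)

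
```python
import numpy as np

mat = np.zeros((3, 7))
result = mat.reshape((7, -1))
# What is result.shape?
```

(7, 3)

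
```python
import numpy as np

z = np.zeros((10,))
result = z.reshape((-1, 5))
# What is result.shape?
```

(2, 5)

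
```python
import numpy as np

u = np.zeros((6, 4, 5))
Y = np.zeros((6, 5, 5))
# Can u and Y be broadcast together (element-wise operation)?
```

No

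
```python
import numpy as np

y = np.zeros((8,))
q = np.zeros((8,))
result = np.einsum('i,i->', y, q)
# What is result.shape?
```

()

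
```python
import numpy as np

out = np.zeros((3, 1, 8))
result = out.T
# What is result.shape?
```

(8, 1, 3)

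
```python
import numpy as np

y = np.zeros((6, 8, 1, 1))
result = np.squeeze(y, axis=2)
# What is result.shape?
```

(6, 8, 1)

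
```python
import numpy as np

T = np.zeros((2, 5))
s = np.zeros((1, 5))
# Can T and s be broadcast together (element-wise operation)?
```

Yes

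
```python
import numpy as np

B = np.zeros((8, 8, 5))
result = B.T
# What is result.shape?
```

(5, 8, 8)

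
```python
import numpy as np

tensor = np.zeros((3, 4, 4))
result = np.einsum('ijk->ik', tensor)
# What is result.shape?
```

(3, 4)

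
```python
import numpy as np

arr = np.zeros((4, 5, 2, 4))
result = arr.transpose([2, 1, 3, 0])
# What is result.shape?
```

(2, 5, 4, 4)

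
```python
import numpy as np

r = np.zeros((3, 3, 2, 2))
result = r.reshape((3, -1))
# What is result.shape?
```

(3, 12)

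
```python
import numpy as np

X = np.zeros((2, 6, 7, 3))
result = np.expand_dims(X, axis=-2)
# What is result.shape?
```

(2, 6, 7, 1, 3)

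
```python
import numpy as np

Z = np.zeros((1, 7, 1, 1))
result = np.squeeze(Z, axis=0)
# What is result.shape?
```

(7, 1, 1)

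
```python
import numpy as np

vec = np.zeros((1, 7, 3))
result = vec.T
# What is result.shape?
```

(3, 7, 1)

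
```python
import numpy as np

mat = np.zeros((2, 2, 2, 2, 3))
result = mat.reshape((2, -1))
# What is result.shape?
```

(2, 24)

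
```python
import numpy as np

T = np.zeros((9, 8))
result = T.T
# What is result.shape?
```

(8, 9)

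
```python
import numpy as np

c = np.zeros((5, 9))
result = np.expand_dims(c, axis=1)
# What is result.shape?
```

(5, 1, 9)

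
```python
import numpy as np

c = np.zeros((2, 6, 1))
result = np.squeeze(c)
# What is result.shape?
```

(2, 6)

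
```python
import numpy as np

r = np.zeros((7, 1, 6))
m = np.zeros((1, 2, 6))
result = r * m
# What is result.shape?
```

(7, 2, 6)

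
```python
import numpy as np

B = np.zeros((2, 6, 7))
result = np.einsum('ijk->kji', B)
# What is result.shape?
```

(7, 6, 2)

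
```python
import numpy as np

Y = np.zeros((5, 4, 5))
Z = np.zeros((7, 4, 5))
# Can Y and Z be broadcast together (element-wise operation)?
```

No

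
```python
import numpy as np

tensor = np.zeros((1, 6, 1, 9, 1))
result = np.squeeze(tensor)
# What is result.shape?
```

(6, 9)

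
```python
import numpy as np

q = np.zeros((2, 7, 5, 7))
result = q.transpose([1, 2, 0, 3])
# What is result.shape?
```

(7, 5, 2, 7)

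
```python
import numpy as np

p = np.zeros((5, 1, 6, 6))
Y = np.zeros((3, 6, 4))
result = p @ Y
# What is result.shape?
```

(5, 3, 6, 4)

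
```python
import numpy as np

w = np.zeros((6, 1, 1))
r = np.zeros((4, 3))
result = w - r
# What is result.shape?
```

(6, 4, 3)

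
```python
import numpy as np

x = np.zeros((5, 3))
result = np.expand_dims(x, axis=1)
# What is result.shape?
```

(5, 1, 3)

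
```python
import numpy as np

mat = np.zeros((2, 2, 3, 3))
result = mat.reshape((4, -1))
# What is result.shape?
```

(4, 9)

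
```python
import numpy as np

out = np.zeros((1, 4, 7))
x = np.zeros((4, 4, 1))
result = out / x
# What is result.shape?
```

(4, 4, 7)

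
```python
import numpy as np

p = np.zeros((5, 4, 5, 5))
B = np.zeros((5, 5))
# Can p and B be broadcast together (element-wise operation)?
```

Yes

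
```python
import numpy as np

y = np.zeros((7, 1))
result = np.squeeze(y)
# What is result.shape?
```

(7,)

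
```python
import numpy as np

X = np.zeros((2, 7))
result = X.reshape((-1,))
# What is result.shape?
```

(14,)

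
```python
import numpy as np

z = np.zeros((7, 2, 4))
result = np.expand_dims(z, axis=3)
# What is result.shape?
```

(7, 2, 4, 1)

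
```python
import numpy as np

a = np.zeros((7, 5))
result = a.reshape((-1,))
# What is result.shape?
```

(35,)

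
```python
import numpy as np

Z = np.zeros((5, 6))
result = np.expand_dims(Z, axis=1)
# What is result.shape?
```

(5, 1, 6)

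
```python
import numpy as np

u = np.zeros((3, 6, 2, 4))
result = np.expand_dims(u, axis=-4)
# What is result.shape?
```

(3, 1, 6, 2, 4)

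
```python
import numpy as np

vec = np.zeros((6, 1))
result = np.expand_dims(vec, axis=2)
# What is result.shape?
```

(6, 1, 1)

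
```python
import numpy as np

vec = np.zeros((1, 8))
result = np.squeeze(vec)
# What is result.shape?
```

(8,)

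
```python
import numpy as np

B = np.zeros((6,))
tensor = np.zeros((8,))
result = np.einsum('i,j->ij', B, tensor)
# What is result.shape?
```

(6, 8)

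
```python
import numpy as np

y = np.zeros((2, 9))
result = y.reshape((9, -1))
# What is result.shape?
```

(9, 2)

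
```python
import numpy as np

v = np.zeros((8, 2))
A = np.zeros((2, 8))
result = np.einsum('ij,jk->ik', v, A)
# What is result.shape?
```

(8, 8)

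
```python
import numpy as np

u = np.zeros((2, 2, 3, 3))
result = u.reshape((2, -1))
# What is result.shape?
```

(2, 18)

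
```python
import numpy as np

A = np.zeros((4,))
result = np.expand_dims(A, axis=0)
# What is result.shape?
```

(1, 4)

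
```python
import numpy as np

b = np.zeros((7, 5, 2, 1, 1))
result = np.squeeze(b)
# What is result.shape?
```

(7, 5, 2)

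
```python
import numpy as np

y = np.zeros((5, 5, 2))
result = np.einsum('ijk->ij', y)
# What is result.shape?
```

(5, 5)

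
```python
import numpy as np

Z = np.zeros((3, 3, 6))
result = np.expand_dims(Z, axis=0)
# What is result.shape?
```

(1, 3, 3, 6)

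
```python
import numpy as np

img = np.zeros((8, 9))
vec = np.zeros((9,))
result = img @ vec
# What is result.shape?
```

(8,)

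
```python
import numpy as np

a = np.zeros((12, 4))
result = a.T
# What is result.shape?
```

(4, 12)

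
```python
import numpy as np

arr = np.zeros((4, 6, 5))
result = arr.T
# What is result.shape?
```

(5, 6, 4)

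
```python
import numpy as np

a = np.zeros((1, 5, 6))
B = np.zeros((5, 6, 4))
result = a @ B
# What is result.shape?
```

(5, 5, 4)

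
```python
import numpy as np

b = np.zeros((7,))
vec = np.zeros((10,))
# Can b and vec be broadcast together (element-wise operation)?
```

No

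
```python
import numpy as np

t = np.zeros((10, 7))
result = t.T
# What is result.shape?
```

(7, 10)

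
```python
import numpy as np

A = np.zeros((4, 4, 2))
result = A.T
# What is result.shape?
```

(2, 4, 4)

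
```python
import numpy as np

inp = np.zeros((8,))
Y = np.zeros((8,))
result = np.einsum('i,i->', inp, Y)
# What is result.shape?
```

()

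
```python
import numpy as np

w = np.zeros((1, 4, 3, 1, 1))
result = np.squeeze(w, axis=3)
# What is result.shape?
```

(1, 4, 3, 1)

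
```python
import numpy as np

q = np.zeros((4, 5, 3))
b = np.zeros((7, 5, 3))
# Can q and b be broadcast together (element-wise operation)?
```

No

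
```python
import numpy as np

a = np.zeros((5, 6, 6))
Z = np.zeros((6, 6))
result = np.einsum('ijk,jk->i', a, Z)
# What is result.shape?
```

(5,)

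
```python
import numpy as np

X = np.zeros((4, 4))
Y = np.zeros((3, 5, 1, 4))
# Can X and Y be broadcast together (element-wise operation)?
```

Yes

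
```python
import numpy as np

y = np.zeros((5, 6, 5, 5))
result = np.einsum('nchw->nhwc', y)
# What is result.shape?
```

(5, 5, 5, 6)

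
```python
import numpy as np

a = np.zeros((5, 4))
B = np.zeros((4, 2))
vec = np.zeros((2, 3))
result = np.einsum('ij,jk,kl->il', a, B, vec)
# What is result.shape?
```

(5, 3)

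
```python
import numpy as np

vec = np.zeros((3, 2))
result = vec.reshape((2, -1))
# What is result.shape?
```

(2, 3)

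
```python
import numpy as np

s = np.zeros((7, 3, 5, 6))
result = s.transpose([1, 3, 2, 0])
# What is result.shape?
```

(3, 6, 5, 7)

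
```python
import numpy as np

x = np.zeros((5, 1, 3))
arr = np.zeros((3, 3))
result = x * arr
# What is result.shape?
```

(5, 3, 3)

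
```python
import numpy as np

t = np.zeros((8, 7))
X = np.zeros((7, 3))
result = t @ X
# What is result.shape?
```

(8, 3)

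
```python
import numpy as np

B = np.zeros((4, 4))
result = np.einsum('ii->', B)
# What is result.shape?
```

()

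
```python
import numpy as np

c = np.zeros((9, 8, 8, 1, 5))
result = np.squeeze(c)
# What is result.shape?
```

(9, 8, 8, 5)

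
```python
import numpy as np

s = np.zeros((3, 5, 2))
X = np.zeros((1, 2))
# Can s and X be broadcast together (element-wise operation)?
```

Yes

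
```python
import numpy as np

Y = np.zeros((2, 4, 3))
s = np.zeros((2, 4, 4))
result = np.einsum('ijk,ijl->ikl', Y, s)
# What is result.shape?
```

(2, 3, 4)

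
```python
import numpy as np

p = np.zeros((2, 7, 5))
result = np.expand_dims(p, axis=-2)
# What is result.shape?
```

(2, 7, 1, 5)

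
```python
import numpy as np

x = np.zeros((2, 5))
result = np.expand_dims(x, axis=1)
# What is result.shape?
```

(2, 1, 5)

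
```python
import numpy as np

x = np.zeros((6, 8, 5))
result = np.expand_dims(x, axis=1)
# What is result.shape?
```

(6, 1, 8, 5)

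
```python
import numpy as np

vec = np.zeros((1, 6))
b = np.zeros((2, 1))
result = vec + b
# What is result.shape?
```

(2, 6)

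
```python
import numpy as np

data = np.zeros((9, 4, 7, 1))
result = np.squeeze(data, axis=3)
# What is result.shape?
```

(9, 4, 7)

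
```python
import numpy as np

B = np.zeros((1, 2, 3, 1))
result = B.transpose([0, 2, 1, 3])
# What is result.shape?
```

(1, 3, 2, 1)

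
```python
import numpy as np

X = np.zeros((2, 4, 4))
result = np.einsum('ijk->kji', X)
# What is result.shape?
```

(4, 4, 2)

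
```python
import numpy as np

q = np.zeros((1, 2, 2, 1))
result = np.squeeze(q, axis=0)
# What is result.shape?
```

(2, 2, 1)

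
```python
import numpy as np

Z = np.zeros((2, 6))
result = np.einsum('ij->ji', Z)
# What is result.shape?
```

(6, 2)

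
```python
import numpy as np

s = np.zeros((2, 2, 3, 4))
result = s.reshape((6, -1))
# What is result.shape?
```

(6, 8)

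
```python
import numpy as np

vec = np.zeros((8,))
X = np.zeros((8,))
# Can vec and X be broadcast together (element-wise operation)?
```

Yes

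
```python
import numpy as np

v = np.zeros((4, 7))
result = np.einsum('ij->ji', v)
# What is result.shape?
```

(7, 4)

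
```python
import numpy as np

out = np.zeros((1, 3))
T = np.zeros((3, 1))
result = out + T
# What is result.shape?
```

(3, 3)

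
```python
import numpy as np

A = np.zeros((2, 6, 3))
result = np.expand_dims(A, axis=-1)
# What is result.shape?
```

(2, 6, 3, 1)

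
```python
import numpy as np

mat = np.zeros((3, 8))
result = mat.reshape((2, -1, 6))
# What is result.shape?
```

(2, 2, 6)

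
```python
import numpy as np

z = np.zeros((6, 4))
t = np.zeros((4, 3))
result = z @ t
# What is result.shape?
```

(6, 3)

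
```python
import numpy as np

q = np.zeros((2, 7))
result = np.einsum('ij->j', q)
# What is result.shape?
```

(7,)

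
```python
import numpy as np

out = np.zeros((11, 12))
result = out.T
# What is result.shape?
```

(12, 11)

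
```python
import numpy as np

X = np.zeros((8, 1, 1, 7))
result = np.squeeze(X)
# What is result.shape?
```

(8, 7)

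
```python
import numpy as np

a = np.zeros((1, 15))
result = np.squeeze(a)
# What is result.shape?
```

(15,)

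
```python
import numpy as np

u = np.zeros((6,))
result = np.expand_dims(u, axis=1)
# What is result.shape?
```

(6, 1)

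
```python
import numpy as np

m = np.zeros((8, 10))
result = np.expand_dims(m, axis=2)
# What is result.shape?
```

(8, 10, 1)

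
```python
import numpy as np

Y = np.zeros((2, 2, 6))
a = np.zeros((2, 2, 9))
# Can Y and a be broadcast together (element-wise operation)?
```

No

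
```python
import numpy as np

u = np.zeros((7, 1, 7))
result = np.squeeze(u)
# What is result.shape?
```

(7, 7)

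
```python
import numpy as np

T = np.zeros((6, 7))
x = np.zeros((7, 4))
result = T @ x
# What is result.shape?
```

(6, 4)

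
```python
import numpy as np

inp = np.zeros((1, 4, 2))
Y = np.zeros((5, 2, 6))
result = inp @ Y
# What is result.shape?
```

(5, 4, 6)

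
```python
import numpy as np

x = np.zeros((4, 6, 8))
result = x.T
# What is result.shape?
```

(8, 6, 4)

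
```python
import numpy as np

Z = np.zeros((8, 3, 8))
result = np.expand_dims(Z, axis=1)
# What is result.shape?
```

(8, 1, 3, 8)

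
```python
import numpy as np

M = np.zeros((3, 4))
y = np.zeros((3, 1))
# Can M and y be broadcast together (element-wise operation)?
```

Yes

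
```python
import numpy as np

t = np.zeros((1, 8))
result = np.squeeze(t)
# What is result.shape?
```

(8,)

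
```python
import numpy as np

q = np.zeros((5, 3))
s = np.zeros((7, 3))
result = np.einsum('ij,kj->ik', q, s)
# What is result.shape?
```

(5, 7)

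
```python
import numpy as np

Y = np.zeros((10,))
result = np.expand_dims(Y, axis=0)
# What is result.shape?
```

(1, 10)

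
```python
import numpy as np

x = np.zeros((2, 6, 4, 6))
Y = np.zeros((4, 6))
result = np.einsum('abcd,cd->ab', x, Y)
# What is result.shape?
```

(2, 6)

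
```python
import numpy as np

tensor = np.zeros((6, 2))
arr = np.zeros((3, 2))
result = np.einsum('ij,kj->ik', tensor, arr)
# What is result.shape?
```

(6, 3)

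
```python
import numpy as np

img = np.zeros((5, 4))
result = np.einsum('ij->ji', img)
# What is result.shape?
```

(4, 5)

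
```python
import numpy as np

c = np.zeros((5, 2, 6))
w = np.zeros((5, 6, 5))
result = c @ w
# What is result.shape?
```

(5, 2, 5)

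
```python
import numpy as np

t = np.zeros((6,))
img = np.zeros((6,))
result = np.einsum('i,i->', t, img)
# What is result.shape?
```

()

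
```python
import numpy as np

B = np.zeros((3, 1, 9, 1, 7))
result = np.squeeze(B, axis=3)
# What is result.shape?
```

(3, 1, 9, 7)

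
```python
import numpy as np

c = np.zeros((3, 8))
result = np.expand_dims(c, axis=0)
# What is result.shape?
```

(1, 3, 8)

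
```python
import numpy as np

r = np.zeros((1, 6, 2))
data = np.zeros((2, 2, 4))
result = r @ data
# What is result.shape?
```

(2, 6, 4)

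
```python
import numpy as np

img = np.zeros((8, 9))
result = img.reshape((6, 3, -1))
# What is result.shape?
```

(6, 3, 4)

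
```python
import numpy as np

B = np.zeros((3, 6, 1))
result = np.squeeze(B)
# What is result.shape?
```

(3, 6)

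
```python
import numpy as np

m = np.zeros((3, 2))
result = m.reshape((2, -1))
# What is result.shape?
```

(2, 3)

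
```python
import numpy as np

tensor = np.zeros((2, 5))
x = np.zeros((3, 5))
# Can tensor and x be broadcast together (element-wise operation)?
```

No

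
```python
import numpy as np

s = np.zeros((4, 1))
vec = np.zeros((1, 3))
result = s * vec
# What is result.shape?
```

(4, 3)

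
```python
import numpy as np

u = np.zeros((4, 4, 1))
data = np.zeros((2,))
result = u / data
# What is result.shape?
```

(4, 4, 2)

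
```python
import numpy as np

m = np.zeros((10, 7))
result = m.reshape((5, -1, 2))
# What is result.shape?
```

(5, 7, 2)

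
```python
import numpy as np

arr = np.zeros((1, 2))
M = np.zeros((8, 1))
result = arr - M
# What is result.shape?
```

(8, 2)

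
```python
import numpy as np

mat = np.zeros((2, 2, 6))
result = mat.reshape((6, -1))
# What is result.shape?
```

(6, 4)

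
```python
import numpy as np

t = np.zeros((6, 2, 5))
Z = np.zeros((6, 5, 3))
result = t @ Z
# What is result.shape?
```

(6, 2, 3)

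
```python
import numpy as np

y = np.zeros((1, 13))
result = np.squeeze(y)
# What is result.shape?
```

(13,)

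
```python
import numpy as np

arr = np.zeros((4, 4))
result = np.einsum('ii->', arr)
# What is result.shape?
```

()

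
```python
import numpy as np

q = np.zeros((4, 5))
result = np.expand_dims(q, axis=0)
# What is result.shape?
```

(1, 4, 5)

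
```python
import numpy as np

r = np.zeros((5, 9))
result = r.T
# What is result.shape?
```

(9, 5)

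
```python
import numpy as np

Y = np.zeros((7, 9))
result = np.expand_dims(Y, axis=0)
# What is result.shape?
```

(1, 7, 9)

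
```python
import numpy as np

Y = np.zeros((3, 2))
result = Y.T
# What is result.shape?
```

(2, 3)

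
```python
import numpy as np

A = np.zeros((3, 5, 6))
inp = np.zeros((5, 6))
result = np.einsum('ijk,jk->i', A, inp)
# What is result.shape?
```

(3,)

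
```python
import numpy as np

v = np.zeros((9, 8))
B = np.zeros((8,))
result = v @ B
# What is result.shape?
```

(9,)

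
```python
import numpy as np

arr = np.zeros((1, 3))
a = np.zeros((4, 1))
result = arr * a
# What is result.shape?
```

(4, 3)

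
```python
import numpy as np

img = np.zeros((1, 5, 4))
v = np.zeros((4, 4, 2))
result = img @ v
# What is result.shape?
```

(4, 5, 2)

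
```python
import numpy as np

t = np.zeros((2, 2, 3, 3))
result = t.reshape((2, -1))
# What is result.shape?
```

(2, 18)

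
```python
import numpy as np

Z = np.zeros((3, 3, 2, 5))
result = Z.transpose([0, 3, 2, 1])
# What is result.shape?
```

(3, 5, 2, 3)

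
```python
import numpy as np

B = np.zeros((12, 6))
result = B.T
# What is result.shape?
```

(6, 12)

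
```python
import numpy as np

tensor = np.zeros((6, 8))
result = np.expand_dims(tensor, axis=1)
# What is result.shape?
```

(6, 1, 8)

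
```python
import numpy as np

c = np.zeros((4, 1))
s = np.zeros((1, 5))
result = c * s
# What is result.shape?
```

(4, 5)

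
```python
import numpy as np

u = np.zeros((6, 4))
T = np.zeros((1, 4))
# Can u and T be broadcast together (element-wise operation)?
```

Yes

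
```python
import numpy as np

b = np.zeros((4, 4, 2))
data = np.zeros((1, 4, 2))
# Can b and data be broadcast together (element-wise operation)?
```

Yes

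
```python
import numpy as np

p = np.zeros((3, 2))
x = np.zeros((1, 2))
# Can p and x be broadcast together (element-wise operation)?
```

Yes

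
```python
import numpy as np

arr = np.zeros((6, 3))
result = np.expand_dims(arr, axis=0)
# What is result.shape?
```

(1, 6, 3)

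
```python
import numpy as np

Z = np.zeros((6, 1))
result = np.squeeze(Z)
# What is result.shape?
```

(6,)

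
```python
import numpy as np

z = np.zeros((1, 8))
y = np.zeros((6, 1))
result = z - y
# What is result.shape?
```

(6, 8)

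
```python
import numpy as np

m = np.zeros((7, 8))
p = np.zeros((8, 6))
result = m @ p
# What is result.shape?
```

(7, 6)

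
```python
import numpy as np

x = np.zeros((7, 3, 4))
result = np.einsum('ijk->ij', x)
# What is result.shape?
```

(7, 3)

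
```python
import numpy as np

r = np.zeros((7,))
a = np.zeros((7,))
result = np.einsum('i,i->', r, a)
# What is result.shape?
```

()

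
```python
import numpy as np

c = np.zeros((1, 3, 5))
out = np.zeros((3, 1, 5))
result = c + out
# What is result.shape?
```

(3, 3, 5)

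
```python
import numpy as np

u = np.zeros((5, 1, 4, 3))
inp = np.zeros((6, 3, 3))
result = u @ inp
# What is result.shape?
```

(5, 6, 4, 3)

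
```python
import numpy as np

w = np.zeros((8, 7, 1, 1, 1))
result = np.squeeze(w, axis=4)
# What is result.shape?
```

(8, 7, 1, 1)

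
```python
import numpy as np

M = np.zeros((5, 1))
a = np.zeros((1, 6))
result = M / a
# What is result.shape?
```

(5, 6)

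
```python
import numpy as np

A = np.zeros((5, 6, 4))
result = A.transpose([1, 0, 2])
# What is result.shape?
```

(6, 5, 4)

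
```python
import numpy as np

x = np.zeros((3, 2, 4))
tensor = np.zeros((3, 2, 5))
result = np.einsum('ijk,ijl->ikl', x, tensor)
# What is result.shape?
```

(3, 4, 5)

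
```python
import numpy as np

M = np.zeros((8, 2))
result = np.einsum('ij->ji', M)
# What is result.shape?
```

(2, 8)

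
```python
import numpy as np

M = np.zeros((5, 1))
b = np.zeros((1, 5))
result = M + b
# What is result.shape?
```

(5, 5)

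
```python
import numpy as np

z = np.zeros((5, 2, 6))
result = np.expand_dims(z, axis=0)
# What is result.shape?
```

(1, 5, 2, 6)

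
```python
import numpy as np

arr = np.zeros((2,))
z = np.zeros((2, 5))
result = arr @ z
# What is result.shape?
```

(5,)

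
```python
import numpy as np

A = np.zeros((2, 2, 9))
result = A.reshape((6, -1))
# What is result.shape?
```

(6, 6)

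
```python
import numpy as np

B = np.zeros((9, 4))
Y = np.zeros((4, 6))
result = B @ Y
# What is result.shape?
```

(9, 6)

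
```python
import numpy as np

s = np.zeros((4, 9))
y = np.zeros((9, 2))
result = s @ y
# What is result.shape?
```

(4, 2)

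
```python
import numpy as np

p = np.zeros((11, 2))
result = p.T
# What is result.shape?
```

(2, 11)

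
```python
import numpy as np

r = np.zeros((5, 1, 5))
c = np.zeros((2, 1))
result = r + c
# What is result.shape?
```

(5, 2, 5)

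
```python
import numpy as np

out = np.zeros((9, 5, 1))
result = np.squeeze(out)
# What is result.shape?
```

(9, 5)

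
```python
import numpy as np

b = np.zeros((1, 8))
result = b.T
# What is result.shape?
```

(8, 1)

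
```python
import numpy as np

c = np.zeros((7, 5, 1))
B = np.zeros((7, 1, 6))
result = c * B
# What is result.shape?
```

(7, 5, 6)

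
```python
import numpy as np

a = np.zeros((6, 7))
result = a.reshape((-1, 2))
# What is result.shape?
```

(21, 2)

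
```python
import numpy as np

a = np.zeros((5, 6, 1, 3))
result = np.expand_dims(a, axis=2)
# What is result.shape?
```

(5, 6, 1, 1, 3)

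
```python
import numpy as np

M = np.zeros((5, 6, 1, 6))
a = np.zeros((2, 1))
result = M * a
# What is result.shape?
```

(5, 6, 2, 6)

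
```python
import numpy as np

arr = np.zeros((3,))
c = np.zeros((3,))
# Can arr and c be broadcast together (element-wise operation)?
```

Yes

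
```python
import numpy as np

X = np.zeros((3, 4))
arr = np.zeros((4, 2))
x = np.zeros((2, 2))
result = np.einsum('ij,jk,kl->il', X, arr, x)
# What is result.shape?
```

(3, 2)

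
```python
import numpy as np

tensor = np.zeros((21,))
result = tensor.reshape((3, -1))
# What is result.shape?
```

(3, 7)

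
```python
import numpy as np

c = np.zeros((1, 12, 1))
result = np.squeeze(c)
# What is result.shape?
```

(12,)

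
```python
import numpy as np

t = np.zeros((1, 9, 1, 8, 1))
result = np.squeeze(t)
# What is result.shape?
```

(9, 8)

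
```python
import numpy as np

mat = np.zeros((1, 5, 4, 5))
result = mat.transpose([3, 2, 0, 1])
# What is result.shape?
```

(5, 4, 1, 5)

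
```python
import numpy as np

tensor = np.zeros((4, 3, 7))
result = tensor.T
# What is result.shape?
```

(7, 3, 4)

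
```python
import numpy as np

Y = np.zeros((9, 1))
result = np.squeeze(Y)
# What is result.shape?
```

(9,)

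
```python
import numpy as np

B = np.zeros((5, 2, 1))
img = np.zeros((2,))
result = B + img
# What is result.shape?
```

(5, 2, 2)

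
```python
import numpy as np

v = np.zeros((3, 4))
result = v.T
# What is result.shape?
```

(4, 3)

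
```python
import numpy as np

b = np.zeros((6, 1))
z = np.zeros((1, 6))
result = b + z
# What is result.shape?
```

(6, 6)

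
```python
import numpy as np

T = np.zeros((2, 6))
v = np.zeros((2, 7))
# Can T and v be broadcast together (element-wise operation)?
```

No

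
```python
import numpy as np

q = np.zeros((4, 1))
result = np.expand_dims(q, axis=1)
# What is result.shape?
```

(4, 1, 1)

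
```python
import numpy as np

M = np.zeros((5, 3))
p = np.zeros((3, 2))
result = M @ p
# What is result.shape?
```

(5, 2)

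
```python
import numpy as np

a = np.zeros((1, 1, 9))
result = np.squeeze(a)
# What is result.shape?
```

(9,)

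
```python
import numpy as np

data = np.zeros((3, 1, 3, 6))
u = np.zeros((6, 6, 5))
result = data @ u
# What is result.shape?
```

(3, 6, 3, 5)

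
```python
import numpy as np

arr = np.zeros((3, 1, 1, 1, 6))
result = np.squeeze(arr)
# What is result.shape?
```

(3, 6)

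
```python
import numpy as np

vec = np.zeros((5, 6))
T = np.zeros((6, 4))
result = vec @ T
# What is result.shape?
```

(5, 4)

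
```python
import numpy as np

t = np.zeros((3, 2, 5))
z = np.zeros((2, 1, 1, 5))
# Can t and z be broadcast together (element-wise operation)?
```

Yes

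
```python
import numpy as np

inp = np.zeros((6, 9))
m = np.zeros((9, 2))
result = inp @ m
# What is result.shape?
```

(6, 2)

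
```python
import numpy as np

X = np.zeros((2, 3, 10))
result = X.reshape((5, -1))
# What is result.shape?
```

(5, 12)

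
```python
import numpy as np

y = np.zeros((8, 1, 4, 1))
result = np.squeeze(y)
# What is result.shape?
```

(8, 4)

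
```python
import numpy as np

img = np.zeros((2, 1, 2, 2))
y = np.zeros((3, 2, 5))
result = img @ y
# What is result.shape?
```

(2, 3, 2, 5)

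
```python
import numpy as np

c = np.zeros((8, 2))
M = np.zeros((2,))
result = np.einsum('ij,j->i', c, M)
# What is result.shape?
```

(8,)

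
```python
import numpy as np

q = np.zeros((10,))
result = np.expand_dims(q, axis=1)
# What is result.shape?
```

(10, 1)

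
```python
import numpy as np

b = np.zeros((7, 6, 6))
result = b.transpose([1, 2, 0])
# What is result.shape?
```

(6, 6, 7)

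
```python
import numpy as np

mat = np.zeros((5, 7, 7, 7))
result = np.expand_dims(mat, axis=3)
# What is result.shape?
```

(5, 7, 7, 1, 7)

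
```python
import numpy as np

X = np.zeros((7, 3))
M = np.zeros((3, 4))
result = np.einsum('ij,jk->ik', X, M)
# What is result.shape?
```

(7, 4)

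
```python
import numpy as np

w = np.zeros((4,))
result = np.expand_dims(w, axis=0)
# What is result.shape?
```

(1, 4)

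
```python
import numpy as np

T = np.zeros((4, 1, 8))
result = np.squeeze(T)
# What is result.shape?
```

(4, 8)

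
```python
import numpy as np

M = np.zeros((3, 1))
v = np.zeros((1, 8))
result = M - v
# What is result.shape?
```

(3, 8)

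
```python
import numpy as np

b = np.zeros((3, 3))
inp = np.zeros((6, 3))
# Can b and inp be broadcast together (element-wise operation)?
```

No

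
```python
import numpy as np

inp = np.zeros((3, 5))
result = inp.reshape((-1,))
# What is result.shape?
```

(15,)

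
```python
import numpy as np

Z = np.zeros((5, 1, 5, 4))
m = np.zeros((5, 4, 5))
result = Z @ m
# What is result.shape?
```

(5, 5, 5, 5)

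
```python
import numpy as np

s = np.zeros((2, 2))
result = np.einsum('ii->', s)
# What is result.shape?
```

()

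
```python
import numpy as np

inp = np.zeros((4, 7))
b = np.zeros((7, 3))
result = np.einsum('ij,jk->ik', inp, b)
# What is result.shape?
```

(4, 3)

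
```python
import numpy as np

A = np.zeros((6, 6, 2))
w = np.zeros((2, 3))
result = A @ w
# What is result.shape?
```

(6, 6, 3)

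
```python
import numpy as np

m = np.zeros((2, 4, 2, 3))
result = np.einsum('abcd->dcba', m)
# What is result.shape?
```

(3, 2, 4, 2)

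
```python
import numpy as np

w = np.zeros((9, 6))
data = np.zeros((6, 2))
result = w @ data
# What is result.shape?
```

(9, 2)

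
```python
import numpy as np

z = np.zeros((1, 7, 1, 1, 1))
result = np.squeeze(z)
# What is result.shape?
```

(7,)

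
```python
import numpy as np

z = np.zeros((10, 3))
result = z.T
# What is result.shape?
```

(3, 10)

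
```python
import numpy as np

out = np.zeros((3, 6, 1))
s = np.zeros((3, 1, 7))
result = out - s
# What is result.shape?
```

(3, 6, 7)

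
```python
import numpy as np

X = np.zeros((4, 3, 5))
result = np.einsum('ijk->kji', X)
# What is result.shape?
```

(5, 3, 4)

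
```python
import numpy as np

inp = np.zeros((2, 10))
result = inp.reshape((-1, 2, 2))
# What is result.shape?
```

(5, 2, 2)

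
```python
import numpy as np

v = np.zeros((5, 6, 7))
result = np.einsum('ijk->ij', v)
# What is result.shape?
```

(5, 6)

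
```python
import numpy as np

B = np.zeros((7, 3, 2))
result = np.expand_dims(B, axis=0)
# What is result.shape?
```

(1, 7, 3, 2)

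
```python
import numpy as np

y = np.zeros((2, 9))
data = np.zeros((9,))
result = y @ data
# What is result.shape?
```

(2,)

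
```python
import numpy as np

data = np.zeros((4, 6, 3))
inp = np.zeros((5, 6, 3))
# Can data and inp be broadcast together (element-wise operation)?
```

No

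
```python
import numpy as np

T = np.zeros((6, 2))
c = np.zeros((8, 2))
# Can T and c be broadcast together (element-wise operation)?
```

No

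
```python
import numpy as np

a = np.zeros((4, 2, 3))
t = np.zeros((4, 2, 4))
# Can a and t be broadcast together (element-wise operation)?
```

No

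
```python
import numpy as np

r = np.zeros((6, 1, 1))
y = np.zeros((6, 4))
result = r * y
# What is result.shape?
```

(6, 6, 4)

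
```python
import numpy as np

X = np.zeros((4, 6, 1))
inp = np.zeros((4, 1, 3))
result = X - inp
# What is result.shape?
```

(4, 6, 3)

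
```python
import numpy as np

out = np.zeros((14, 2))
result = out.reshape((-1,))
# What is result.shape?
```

(28,)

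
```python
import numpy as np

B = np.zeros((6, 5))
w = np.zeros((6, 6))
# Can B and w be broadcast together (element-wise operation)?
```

No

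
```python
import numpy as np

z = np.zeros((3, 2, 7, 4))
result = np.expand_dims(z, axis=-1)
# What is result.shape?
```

(3, 2, 7, 4, 1)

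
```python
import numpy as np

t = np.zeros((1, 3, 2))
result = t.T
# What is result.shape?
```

(2, 3, 1)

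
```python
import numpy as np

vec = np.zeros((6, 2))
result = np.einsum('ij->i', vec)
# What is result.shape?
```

(6,)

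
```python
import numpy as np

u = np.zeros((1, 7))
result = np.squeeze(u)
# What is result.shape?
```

(7,)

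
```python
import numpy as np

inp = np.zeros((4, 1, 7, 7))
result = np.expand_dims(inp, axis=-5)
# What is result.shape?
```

(1, 4, 1, 7, 7)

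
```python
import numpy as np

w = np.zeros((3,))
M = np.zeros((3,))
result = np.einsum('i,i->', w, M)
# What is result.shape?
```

()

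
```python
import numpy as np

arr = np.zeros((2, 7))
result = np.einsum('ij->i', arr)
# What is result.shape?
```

(2,)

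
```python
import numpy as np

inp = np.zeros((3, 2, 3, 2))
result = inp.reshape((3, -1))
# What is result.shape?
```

(3, 12)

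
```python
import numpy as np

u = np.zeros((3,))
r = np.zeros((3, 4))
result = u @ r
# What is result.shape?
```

(4,)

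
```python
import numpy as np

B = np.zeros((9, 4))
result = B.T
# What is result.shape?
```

(4, 9)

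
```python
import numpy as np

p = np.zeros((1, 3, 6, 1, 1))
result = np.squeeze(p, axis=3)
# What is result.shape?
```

(1, 3, 6, 1)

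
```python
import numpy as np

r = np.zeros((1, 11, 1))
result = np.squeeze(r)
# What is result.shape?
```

(11,)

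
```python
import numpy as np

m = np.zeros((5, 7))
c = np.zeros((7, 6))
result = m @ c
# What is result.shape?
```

(5, 6)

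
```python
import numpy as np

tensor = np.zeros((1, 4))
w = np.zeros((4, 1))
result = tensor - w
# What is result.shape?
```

(4, 4)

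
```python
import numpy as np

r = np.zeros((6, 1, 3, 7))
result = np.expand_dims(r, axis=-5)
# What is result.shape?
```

(1, 6, 1, 3, 7)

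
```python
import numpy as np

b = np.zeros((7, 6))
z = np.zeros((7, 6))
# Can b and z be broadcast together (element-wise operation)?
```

Yes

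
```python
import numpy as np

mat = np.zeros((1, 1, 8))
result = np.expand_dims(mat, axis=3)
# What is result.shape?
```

(1, 1, 8, 1)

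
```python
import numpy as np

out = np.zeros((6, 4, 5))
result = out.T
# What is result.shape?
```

(5, 4, 6)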